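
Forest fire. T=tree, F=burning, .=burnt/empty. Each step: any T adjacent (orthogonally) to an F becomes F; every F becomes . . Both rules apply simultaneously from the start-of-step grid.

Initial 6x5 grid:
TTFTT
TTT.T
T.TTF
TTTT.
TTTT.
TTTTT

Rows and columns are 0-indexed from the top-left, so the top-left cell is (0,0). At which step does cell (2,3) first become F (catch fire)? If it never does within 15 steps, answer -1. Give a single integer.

Step 1: cell (2,3)='F' (+5 fires, +2 burnt)
  -> target ignites at step 1
Step 2: cell (2,3)='.' (+5 fires, +5 burnt)
Step 3: cell (2,3)='.' (+3 fires, +5 burnt)
Step 4: cell (2,3)='.' (+4 fires, +3 burnt)
Step 5: cell (2,3)='.' (+4 fires, +4 burnt)
Step 6: cell (2,3)='.' (+2 fires, +4 burnt)
Step 7: cell (2,3)='.' (+1 fires, +2 burnt)
Step 8: cell (2,3)='.' (+0 fires, +1 burnt)
  fire out at step 8

1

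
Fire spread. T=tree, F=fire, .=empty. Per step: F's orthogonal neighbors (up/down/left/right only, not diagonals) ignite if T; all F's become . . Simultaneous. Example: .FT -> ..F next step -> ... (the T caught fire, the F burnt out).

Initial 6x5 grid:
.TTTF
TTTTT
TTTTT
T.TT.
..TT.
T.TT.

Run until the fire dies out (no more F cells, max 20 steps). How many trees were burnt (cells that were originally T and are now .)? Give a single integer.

Step 1: +2 fires, +1 burnt (F count now 2)
Step 2: +3 fires, +2 burnt (F count now 3)
Step 3: +3 fires, +3 burnt (F count now 3)
Step 4: +3 fires, +3 burnt (F count now 3)
Step 5: +4 fires, +3 burnt (F count now 4)
Step 6: +3 fires, +4 burnt (F count now 3)
Step 7: +2 fires, +3 burnt (F count now 2)
Step 8: +0 fires, +2 burnt (F count now 0)
Fire out after step 8
Initially T: 21, now '.': 29
Total burnt (originally-T cells now '.'): 20

Answer: 20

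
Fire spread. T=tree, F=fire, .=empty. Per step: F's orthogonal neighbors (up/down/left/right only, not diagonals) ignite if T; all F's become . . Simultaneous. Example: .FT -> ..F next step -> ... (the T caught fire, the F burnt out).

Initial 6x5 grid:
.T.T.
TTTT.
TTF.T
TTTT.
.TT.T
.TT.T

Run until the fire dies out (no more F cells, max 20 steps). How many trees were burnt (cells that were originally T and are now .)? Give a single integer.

Step 1: +3 fires, +1 burnt (F count now 3)
Step 2: +6 fires, +3 burnt (F count now 6)
Step 3: +6 fires, +6 burnt (F count now 6)
Step 4: +1 fires, +6 burnt (F count now 1)
Step 5: +0 fires, +1 burnt (F count now 0)
Fire out after step 5
Initially T: 19, now '.': 27
Total burnt (originally-T cells now '.'): 16

Answer: 16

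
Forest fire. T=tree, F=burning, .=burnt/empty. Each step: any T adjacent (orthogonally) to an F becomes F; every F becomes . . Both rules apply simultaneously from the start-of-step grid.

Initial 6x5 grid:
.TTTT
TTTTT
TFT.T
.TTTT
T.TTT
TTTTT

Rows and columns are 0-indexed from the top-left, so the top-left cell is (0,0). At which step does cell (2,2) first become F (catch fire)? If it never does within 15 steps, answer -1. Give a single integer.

Step 1: cell (2,2)='F' (+4 fires, +1 burnt)
  -> target ignites at step 1
Step 2: cell (2,2)='.' (+4 fires, +4 burnt)
Step 3: cell (2,2)='.' (+4 fires, +4 burnt)
Step 4: cell (2,2)='.' (+5 fires, +4 burnt)
Step 5: cell (2,2)='.' (+5 fires, +5 burnt)
Step 6: cell (2,2)='.' (+2 fires, +5 burnt)
Step 7: cell (2,2)='.' (+1 fires, +2 burnt)
Step 8: cell (2,2)='.' (+0 fires, +1 burnt)
  fire out at step 8

1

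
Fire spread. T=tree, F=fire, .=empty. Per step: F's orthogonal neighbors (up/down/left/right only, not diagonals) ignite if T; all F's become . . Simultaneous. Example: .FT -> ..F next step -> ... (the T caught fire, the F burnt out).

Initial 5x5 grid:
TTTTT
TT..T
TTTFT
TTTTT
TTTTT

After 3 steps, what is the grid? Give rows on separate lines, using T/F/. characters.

Step 1: 3 trees catch fire, 1 burn out
  TTTTT
  TT..T
  TTF.F
  TTTFT
  TTTTT
Step 2: 5 trees catch fire, 3 burn out
  TTTTT
  TT..F
  TF...
  TTF.F
  TTTFT
Step 3: 6 trees catch fire, 5 burn out
  TTTTF
  TF...
  F....
  TF...
  TTF.F

TTTTF
TF...
F....
TF...
TTF.F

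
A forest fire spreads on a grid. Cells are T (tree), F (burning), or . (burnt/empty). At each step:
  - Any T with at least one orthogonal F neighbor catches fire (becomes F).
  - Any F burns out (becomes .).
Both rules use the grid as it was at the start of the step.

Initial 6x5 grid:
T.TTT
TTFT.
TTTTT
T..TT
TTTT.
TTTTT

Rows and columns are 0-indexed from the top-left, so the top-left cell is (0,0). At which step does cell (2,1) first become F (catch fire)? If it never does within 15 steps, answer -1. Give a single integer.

Step 1: cell (2,1)='T' (+4 fires, +1 burnt)
Step 2: cell (2,1)='F' (+4 fires, +4 burnt)
  -> target ignites at step 2
Step 3: cell (2,1)='.' (+5 fires, +4 burnt)
Step 4: cell (2,1)='.' (+3 fires, +5 burnt)
Step 5: cell (2,1)='.' (+3 fires, +3 burnt)
Step 6: cell (2,1)='.' (+4 fires, +3 burnt)
Step 7: cell (2,1)='.' (+1 fires, +4 burnt)
Step 8: cell (2,1)='.' (+0 fires, +1 burnt)
  fire out at step 8

2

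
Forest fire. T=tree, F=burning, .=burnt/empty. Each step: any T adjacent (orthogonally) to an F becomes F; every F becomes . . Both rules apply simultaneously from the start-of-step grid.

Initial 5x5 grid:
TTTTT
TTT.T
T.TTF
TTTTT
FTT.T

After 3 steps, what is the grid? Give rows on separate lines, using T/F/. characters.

Step 1: 5 trees catch fire, 2 burn out
  TTTTT
  TTT.F
  T.TF.
  FTTTF
  .FT.T
Step 2: 7 trees catch fire, 5 burn out
  TTTTF
  TTT..
  F.F..
  .FTF.
  ..F.F
Step 3: 4 trees catch fire, 7 burn out
  TTTF.
  FTF..
  .....
  ..F..
  .....

TTTF.
FTF..
.....
..F..
.....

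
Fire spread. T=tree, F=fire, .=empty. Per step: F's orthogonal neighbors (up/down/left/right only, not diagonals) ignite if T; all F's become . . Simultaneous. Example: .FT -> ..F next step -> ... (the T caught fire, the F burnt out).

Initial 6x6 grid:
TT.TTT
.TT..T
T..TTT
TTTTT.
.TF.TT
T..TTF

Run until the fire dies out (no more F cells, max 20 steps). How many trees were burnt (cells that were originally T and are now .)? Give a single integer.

Step 1: +4 fires, +2 burnt (F count now 4)
Step 2: +4 fires, +4 burnt (F count now 4)
Step 3: +3 fires, +4 burnt (F count now 3)
Step 4: +2 fires, +3 burnt (F count now 2)
Step 5: +1 fires, +2 burnt (F count now 1)
Step 6: +1 fires, +1 burnt (F count now 1)
Step 7: +1 fires, +1 burnt (F count now 1)
Step 8: +1 fires, +1 burnt (F count now 1)
Step 9: +1 fires, +1 burnt (F count now 1)
Step 10: +0 fires, +1 burnt (F count now 0)
Fire out after step 10
Initially T: 23, now '.': 31
Total burnt (originally-T cells now '.'): 18

Answer: 18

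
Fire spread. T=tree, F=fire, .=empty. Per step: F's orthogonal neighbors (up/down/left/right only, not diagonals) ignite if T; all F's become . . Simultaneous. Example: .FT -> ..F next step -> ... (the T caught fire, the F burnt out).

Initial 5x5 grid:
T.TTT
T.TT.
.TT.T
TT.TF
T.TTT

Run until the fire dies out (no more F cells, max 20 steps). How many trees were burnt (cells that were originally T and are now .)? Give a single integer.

Step 1: +3 fires, +1 burnt (F count now 3)
Step 2: +1 fires, +3 burnt (F count now 1)
Step 3: +1 fires, +1 burnt (F count now 1)
Step 4: +0 fires, +1 burnt (F count now 0)
Fire out after step 4
Initially T: 17, now '.': 13
Total burnt (originally-T cells now '.'): 5

Answer: 5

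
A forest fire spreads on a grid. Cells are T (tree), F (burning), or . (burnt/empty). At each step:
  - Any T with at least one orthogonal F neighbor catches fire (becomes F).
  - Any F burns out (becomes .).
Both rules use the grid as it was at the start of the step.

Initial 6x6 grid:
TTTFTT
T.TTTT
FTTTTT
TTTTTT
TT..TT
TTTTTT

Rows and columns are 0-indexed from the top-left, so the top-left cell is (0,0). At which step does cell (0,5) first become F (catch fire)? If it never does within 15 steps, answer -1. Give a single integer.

Step 1: cell (0,5)='T' (+6 fires, +2 burnt)
Step 2: cell (0,5)='F' (+9 fires, +6 burnt)
  -> target ignites at step 2
Step 3: cell (0,5)='.' (+6 fires, +9 burnt)
Step 4: cell (0,5)='.' (+3 fires, +6 burnt)
Step 5: cell (0,5)='.' (+3 fires, +3 burnt)
Step 6: cell (0,5)='.' (+3 fires, +3 burnt)
Step 7: cell (0,5)='.' (+1 fires, +3 burnt)
Step 8: cell (0,5)='.' (+0 fires, +1 burnt)
  fire out at step 8

2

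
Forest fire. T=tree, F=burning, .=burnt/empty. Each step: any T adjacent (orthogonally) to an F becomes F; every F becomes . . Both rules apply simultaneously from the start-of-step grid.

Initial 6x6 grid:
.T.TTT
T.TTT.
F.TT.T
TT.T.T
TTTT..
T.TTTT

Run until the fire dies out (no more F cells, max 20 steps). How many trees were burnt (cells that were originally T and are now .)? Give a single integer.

Answer: 21

Derivation:
Step 1: +2 fires, +1 burnt (F count now 2)
Step 2: +2 fires, +2 burnt (F count now 2)
Step 3: +2 fires, +2 burnt (F count now 2)
Step 4: +1 fires, +2 burnt (F count now 1)
Step 5: +2 fires, +1 burnt (F count now 2)
Step 6: +2 fires, +2 burnt (F count now 2)
Step 7: +2 fires, +2 burnt (F count now 2)
Step 8: +3 fires, +2 burnt (F count now 3)
Step 9: +3 fires, +3 burnt (F count now 3)
Step 10: +1 fires, +3 burnt (F count now 1)
Step 11: +1 fires, +1 burnt (F count now 1)
Step 12: +0 fires, +1 burnt (F count now 0)
Fire out after step 12
Initially T: 24, now '.': 33
Total burnt (originally-T cells now '.'): 21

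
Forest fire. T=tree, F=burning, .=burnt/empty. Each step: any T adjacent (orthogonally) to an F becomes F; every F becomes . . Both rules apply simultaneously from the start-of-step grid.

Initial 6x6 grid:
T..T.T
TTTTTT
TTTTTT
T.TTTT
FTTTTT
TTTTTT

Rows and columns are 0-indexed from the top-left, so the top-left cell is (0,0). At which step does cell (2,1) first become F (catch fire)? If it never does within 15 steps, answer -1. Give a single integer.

Step 1: cell (2,1)='T' (+3 fires, +1 burnt)
Step 2: cell (2,1)='T' (+3 fires, +3 burnt)
Step 3: cell (2,1)='F' (+5 fires, +3 burnt)
  -> target ignites at step 3
Step 4: cell (2,1)='.' (+6 fires, +5 burnt)
Step 5: cell (2,1)='.' (+5 fires, +6 burnt)
Step 6: cell (2,1)='.' (+4 fires, +5 burnt)
Step 7: cell (2,1)='.' (+3 fires, +4 burnt)
Step 8: cell (2,1)='.' (+1 fires, +3 burnt)
Step 9: cell (2,1)='.' (+1 fires, +1 burnt)
Step 10: cell (2,1)='.' (+0 fires, +1 burnt)
  fire out at step 10

3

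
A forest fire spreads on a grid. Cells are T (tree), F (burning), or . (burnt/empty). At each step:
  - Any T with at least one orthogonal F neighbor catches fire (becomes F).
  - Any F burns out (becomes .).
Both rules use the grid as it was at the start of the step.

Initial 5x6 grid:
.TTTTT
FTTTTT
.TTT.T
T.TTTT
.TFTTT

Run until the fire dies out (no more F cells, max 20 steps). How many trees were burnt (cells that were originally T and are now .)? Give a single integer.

Answer: 22

Derivation:
Step 1: +4 fires, +2 burnt (F count now 4)
Step 2: +6 fires, +4 burnt (F count now 6)
Step 3: +5 fires, +6 burnt (F count now 5)
Step 4: +3 fires, +5 burnt (F count now 3)
Step 5: +3 fires, +3 burnt (F count now 3)
Step 6: +1 fires, +3 burnt (F count now 1)
Step 7: +0 fires, +1 burnt (F count now 0)
Fire out after step 7
Initially T: 23, now '.': 29
Total burnt (originally-T cells now '.'): 22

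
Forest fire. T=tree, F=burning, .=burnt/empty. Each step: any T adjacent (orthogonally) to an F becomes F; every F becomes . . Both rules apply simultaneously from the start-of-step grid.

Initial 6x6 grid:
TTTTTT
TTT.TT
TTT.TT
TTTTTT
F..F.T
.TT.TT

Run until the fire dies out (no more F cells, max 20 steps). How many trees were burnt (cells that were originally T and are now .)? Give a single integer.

Answer: 25

Derivation:
Step 1: +2 fires, +2 burnt (F count now 2)
Step 2: +4 fires, +2 burnt (F count now 4)
Step 3: +5 fires, +4 burnt (F count now 5)
Step 4: +6 fires, +5 burnt (F count now 6)
Step 5: +5 fires, +6 burnt (F count now 5)
Step 6: +3 fires, +5 burnt (F count now 3)
Step 7: +0 fires, +3 burnt (F count now 0)
Fire out after step 7
Initially T: 27, now '.': 34
Total burnt (originally-T cells now '.'): 25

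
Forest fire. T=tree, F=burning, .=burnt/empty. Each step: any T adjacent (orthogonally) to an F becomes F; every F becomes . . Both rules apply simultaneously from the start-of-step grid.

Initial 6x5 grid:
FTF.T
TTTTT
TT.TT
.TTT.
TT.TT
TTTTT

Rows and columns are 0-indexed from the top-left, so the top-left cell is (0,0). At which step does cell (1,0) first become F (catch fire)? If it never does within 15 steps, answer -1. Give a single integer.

Step 1: cell (1,0)='F' (+3 fires, +2 burnt)
  -> target ignites at step 1
Step 2: cell (1,0)='.' (+3 fires, +3 burnt)
Step 3: cell (1,0)='.' (+3 fires, +3 burnt)
Step 4: cell (1,0)='.' (+4 fires, +3 burnt)
Step 5: cell (1,0)='.' (+3 fires, +4 burnt)
Step 6: cell (1,0)='.' (+4 fires, +3 burnt)
Step 7: cell (1,0)='.' (+3 fires, +4 burnt)
Step 8: cell (1,0)='.' (+0 fires, +3 burnt)
  fire out at step 8

1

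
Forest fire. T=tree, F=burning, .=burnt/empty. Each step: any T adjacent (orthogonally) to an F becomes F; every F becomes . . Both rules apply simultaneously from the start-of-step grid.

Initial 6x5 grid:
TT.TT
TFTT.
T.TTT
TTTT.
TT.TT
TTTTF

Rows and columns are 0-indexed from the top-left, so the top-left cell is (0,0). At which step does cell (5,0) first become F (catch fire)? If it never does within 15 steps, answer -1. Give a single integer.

Step 1: cell (5,0)='T' (+5 fires, +2 burnt)
Step 2: cell (5,0)='T' (+6 fires, +5 burnt)
Step 3: cell (5,0)='T' (+6 fires, +6 burnt)
Step 4: cell (5,0)='F' (+6 fires, +6 burnt)
  -> target ignites at step 4
Step 5: cell (5,0)='.' (+0 fires, +6 burnt)
  fire out at step 5

4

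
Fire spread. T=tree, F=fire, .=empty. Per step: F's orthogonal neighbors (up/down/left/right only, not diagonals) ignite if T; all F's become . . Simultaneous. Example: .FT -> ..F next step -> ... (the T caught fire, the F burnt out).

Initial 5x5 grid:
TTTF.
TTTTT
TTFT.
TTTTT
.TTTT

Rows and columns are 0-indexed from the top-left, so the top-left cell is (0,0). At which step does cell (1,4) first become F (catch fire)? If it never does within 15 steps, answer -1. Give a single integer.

Step 1: cell (1,4)='T' (+6 fires, +2 burnt)
Step 2: cell (1,4)='F' (+7 fires, +6 burnt)
  -> target ignites at step 2
Step 3: cell (1,4)='.' (+6 fires, +7 burnt)
Step 4: cell (1,4)='.' (+1 fires, +6 burnt)
Step 5: cell (1,4)='.' (+0 fires, +1 burnt)
  fire out at step 5

2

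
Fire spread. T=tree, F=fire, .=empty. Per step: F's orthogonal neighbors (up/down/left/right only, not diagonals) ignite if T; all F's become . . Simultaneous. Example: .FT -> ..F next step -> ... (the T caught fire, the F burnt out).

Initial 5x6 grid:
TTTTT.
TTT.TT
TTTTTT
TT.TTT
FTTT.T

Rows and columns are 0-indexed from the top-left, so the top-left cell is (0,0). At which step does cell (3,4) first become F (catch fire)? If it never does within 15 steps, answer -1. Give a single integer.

Step 1: cell (3,4)='T' (+2 fires, +1 burnt)
Step 2: cell (3,4)='T' (+3 fires, +2 burnt)
Step 3: cell (3,4)='T' (+3 fires, +3 burnt)
Step 4: cell (3,4)='T' (+4 fires, +3 burnt)
Step 5: cell (3,4)='F' (+4 fires, +4 burnt)
  -> target ignites at step 5
Step 6: cell (3,4)='.' (+3 fires, +4 burnt)
Step 7: cell (3,4)='.' (+4 fires, +3 burnt)
Step 8: cell (3,4)='.' (+2 fires, +4 burnt)
Step 9: cell (3,4)='.' (+0 fires, +2 burnt)
  fire out at step 9

5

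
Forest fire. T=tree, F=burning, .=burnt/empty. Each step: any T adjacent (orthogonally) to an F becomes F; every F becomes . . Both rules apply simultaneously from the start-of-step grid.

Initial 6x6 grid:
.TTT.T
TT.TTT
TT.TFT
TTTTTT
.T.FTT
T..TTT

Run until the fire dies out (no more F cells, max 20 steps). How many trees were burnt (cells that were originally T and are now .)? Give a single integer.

Answer: 25

Derivation:
Step 1: +7 fires, +2 burnt (F count now 7)
Step 2: +6 fires, +7 burnt (F count now 6)
Step 3: +4 fires, +6 burnt (F count now 4)
Step 4: +4 fires, +4 burnt (F count now 4)
Step 5: +3 fires, +4 burnt (F count now 3)
Step 6: +1 fires, +3 burnt (F count now 1)
Step 7: +0 fires, +1 burnt (F count now 0)
Fire out after step 7
Initially T: 26, now '.': 35
Total burnt (originally-T cells now '.'): 25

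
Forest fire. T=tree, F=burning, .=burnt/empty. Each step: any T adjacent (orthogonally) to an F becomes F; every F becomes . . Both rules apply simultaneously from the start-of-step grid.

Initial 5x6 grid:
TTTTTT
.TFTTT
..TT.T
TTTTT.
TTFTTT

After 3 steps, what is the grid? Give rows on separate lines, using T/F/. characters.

Step 1: 7 trees catch fire, 2 burn out
  TTFTTT
  .F.FTT
  ..FT.T
  TTFTT.
  TF.FTT
Step 2: 8 trees catch fire, 7 burn out
  TF.FTT
  ....FT
  ...F.T
  TF.FT.
  F...FT
Step 3: 6 trees catch fire, 8 burn out
  F...FT
  .....F
  .....T
  F...F.
  .....F

F...FT
.....F
.....T
F...F.
.....F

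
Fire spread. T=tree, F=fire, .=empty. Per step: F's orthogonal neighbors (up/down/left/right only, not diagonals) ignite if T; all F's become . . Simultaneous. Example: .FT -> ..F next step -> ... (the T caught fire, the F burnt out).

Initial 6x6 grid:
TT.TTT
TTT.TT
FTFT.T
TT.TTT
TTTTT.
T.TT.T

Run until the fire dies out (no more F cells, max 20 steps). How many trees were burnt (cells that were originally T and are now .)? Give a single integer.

Answer: 26

Derivation:
Step 1: +5 fires, +2 burnt (F count now 5)
Step 2: +5 fires, +5 burnt (F count now 5)
Step 3: +5 fires, +5 burnt (F count now 5)
Step 4: +4 fires, +5 burnt (F count now 4)
Step 5: +2 fires, +4 burnt (F count now 2)
Step 6: +1 fires, +2 burnt (F count now 1)
Step 7: +2 fires, +1 burnt (F count now 2)
Step 8: +1 fires, +2 burnt (F count now 1)
Step 9: +1 fires, +1 burnt (F count now 1)
Step 10: +0 fires, +1 burnt (F count now 0)
Fire out after step 10
Initially T: 27, now '.': 35
Total burnt (originally-T cells now '.'): 26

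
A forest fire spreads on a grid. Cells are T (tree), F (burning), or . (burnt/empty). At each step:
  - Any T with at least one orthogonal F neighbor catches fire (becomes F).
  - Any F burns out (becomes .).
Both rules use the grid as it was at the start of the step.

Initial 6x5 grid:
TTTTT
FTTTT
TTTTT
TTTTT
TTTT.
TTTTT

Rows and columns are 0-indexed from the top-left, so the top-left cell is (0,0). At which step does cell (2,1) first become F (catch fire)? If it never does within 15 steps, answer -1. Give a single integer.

Step 1: cell (2,1)='T' (+3 fires, +1 burnt)
Step 2: cell (2,1)='F' (+4 fires, +3 burnt)
  -> target ignites at step 2
Step 3: cell (2,1)='.' (+5 fires, +4 burnt)
Step 4: cell (2,1)='.' (+6 fires, +5 burnt)
Step 5: cell (2,1)='.' (+5 fires, +6 burnt)
Step 6: cell (2,1)='.' (+3 fires, +5 burnt)
Step 7: cell (2,1)='.' (+1 fires, +3 burnt)
Step 8: cell (2,1)='.' (+1 fires, +1 burnt)
Step 9: cell (2,1)='.' (+0 fires, +1 burnt)
  fire out at step 9

2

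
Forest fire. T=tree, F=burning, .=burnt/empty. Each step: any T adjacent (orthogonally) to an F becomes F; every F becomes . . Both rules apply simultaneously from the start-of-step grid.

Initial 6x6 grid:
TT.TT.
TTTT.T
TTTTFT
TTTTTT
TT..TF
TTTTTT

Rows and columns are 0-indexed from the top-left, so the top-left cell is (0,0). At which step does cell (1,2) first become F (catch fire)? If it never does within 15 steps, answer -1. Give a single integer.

Step 1: cell (1,2)='T' (+6 fires, +2 burnt)
Step 2: cell (1,2)='T' (+5 fires, +6 burnt)
Step 3: cell (1,2)='F' (+5 fires, +5 burnt)
  -> target ignites at step 3
Step 4: cell (1,2)='.' (+5 fires, +5 burnt)
Step 5: cell (1,2)='.' (+5 fires, +5 burnt)
Step 6: cell (1,2)='.' (+3 fires, +5 burnt)
Step 7: cell (1,2)='.' (+0 fires, +3 burnt)
  fire out at step 7

3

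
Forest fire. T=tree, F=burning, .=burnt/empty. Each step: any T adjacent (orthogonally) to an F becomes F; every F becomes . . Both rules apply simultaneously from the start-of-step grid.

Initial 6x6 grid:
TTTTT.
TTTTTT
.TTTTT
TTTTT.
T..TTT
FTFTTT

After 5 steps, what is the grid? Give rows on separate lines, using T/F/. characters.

Step 1: 3 trees catch fire, 2 burn out
  TTTTT.
  TTTTTT
  .TTTTT
  TTTTT.
  F..TTT
  .F.FTT
Step 2: 3 trees catch fire, 3 burn out
  TTTTT.
  TTTTTT
  .TTTTT
  FTTTT.
  ...FTT
  ....FT
Step 3: 4 trees catch fire, 3 burn out
  TTTTT.
  TTTTTT
  .TTTTT
  .FTFT.
  ....FT
  .....F
Step 4: 5 trees catch fire, 4 burn out
  TTTTT.
  TTTTTT
  .FTFTT
  ..F.F.
  .....F
  ......
Step 5: 4 trees catch fire, 5 burn out
  TTTTT.
  TFTFTT
  ..F.FT
  ......
  ......
  ......

TTTTT.
TFTFTT
..F.FT
......
......
......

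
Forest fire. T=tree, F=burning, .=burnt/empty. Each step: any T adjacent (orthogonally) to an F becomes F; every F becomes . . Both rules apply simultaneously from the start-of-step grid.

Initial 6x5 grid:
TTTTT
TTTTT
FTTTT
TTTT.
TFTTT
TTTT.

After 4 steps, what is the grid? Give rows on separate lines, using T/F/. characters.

Step 1: 7 trees catch fire, 2 burn out
  TTTTT
  FTTTT
  .FTTT
  FFTT.
  F.FTT
  TFTT.
Step 2: 7 trees catch fire, 7 burn out
  FTTTT
  .FTTT
  ..FTT
  ..FT.
  ...FT
  F.FT.
Step 3: 6 trees catch fire, 7 burn out
  .FTTT
  ..FTT
  ...FT
  ...F.
  ....F
  ...F.
Step 4: 3 trees catch fire, 6 burn out
  ..FTT
  ...FT
  ....F
  .....
  .....
  .....

..FTT
...FT
....F
.....
.....
.....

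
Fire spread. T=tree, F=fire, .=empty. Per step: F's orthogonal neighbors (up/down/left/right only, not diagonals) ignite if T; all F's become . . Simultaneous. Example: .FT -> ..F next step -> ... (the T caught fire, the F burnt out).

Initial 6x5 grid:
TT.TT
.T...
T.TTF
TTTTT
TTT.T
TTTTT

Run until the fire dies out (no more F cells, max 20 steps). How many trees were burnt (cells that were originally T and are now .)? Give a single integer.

Step 1: +2 fires, +1 burnt (F count now 2)
Step 2: +3 fires, +2 burnt (F count now 3)
Step 3: +2 fires, +3 burnt (F count now 2)
Step 4: +3 fires, +2 burnt (F count now 3)
Step 5: +3 fires, +3 burnt (F count now 3)
Step 6: +3 fires, +3 burnt (F count now 3)
Step 7: +1 fires, +3 burnt (F count now 1)
Step 8: +0 fires, +1 burnt (F count now 0)
Fire out after step 8
Initially T: 22, now '.': 25
Total burnt (originally-T cells now '.'): 17

Answer: 17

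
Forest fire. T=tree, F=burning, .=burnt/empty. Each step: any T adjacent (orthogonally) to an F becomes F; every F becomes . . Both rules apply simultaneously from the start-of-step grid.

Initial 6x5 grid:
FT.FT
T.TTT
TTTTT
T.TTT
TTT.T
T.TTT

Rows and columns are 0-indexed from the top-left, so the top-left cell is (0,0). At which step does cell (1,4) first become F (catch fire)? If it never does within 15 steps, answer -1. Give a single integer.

Step 1: cell (1,4)='T' (+4 fires, +2 burnt)
Step 2: cell (1,4)='F' (+4 fires, +4 burnt)
  -> target ignites at step 2
Step 3: cell (1,4)='.' (+5 fires, +4 burnt)
Step 4: cell (1,4)='.' (+3 fires, +5 burnt)
Step 5: cell (1,4)='.' (+4 fires, +3 burnt)
Step 6: cell (1,4)='.' (+2 fires, +4 burnt)
Step 7: cell (1,4)='.' (+1 fires, +2 burnt)
Step 8: cell (1,4)='.' (+0 fires, +1 burnt)
  fire out at step 8

2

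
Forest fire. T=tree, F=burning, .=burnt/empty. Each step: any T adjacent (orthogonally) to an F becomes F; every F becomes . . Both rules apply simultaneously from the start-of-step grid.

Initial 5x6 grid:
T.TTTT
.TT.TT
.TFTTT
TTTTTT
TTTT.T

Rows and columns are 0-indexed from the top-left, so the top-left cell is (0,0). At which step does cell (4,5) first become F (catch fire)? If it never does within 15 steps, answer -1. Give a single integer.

Step 1: cell (4,5)='T' (+4 fires, +1 burnt)
Step 2: cell (4,5)='T' (+6 fires, +4 burnt)
Step 3: cell (4,5)='T' (+7 fires, +6 burnt)
Step 4: cell (4,5)='T' (+4 fires, +7 burnt)
Step 5: cell (4,5)='F' (+2 fires, +4 burnt)
  -> target ignites at step 5
Step 6: cell (4,5)='.' (+0 fires, +2 burnt)
  fire out at step 6

5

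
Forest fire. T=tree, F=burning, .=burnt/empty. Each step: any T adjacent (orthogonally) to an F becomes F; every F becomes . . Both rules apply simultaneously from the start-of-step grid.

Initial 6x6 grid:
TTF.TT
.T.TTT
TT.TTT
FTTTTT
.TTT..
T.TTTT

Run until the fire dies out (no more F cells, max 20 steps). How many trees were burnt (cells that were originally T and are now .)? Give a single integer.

Step 1: +3 fires, +2 burnt (F count now 3)
Step 2: +5 fires, +3 burnt (F count now 5)
Step 3: +2 fires, +5 burnt (F count now 2)
Step 4: +4 fires, +2 burnt (F count now 4)
Step 5: +4 fires, +4 burnt (F count now 4)
Step 6: +3 fires, +4 burnt (F count now 3)
Step 7: +3 fires, +3 burnt (F count now 3)
Step 8: +1 fires, +3 burnt (F count now 1)
Step 9: +0 fires, +1 burnt (F count now 0)
Fire out after step 9
Initially T: 26, now '.': 35
Total burnt (originally-T cells now '.'): 25

Answer: 25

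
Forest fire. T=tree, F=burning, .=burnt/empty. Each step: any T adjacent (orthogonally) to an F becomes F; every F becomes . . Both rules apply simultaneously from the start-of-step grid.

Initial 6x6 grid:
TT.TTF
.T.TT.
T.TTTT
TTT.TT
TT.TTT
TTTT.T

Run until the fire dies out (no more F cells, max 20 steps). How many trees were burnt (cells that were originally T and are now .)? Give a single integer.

Step 1: +1 fires, +1 burnt (F count now 1)
Step 2: +2 fires, +1 burnt (F count now 2)
Step 3: +2 fires, +2 burnt (F count now 2)
Step 4: +3 fires, +2 burnt (F count now 3)
Step 5: +3 fires, +3 burnt (F count now 3)
Step 6: +3 fires, +3 burnt (F count now 3)
Step 7: +3 fires, +3 burnt (F count now 3)
Step 8: +3 fires, +3 burnt (F count now 3)
Step 9: +3 fires, +3 burnt (F count now 3)
Step 10: +1 fires, +3 burnt (F count now 1)
Step 11: +0 fires, +1 burnt (F count now 0)
Fire out after step 11
Initially T: 27, now '.': 33
Total burnt (originally-T cells now '.'): 24

Answer: 24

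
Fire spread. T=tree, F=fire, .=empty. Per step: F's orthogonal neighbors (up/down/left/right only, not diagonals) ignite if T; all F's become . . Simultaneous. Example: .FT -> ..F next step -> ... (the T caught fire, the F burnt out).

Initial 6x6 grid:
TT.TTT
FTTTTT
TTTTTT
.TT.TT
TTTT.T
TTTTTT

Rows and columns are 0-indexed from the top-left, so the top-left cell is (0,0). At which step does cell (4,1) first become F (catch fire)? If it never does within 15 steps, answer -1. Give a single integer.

Step 1: cell (4,1)='T' (+3 fires, +1 burnt)
Step 2: cell (4,1)='T' (+3 fires, +3 burnt)
Step 3: cell (4,1)='T' (+3 fires, +3 burnt)
Step 4: cell (4,1)='F' (+5 fires, +3 burnt)
  -> target ignites at step 4
Step 5: cell (4,1)='.' (+6 fires, +5 burnt)
Step 6: cell (4,1)='.' (+6 fires, +6 burnt)
Step 7: cell (4,1)='.' (+2 fires, +6 burnt)
Step 8: cell (4,1)='.' (+2 fires, +2 burnt)
Step 9: cell (4,1)='.' (+1 fires, +2 burnt)
Step 10: cell (4,1)='.' (+0 fires, +1 burnt)
  fire out at step 10

4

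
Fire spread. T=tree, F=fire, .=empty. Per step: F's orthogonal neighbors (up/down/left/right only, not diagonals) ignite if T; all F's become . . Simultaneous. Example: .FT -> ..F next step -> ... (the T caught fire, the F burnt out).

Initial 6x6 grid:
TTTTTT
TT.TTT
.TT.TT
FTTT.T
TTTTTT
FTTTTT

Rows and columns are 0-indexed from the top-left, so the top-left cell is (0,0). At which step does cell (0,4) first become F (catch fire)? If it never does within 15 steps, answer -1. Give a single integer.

Step 1: cell (0,4)='T' (+3 fires, +2 burnt)
Step 2: cell (0,4)='T' (+4 fires, +3 burnt)
Step 3: cell (0,4)='T' (+5 fires, +4 burnt)
Step 4: cell (0,4)='T' (+4 fires, +5 burnt)
Step 5: cell (0,4)='T' (+4 fires, +4 burnt)
Step 6: cell (0,4)='T' (+2 fires, +4 burnt)
Step 7: cell (0,4)='F' (+3 fires, +2 burnt)
  -> target ignites at step 7
Step 8: cell (0,4)='.' (+3 fires, +3 burnt)
Step 9: cell (0,4)='.' (+2 fires, +3 burnt)
Step 10: cell (0,4)='.' (+0 fires, +2 burnt)
  fire out at step 10

7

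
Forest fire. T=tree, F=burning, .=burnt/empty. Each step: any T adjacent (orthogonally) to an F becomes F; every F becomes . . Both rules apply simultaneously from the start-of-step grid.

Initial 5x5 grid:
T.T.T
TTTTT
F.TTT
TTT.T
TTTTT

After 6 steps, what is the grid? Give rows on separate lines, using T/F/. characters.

Step 1: 2 trees catch fire, 1 burn out
  T.T.T
  FTTTT
  ..TTT
  FTT.T
  TTTTT
Step 2: 4 trees catch fire, 2 burn out
  F.T.T
  .FTTT
  ..TTT
  .FT.T
  FTTTT
Step 3: 3 trees catch fire, 4 burn out
  ..T.T
  ..FTT
  ..TTT
  ..F.T
  .FTTT
Step 4: 4 trees catch fire, 3 burn out
  ..F.T
  ...FT
  ..FTT
  ....T
  ..FTT
Step 5: 3 trees catch fire, 4 burn out
  ....T
  ....F
  ...FT
  ....T
  ...FT
Step 6: 3 trees catch fire, 3 burn out
  ....F
  .....
  ....F
  ....T
  ....F

....F
.....
....F
....T
....F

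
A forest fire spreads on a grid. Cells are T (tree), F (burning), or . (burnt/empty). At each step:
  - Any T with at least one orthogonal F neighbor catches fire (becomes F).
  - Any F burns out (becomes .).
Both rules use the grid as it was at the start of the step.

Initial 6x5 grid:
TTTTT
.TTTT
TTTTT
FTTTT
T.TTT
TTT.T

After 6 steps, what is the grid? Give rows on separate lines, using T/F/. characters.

Step 1: 3 trees catch fire, 1 burn out
  TTTTT
  .TTTT
  FTTTT
  .FTTT
  F.TTT
  TTT.T
Step 2: 3 trees catch fire, 3 burn out
  TTTTT
  .TTTT
  .FTTT
  ..FTT
  ..TTT
  FTT.T
Step 3: 5 trees catch fire, 3 burn out
  TTTTT
  .FTTT
  ..FTT
  ...FT
  ..FTT
  .FT.T
Step 4: 6 trees catch fire, 5 burn out
  TFTTT
  ..FTT
  ...FT
  ....F
  ...FT
  ..F.T
Step 5: 5 trees catch fire, 6 burn out
  F.FTT
  ...FT
  ....F
  .....
  ....F
  ....T
Step 6: 3 trees catch fire, 5 burn out
  ...FT
  ....F
  .....
  .....
  .....
  ....F

...FT
....F
.....
.....
.....
....F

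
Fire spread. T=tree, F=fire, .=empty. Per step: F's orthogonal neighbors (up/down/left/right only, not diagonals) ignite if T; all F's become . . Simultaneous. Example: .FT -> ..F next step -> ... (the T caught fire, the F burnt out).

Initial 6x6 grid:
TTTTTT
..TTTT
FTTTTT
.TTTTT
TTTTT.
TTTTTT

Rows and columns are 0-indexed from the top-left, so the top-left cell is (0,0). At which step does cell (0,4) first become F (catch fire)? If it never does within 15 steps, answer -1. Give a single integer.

Step 1: cell (0,4)='T' (+1 fires, +1 burnt)
Step 2: cell (0,4)='T' (+2 fires, +1 burnt)
Step 3: cell (0,4)='T' (+4 fires, +2 burnt)
Step 4: cell (0,4)='T' (+7 fires, +4 burnt)
Step 5: cell (0,4)='T' (+8 fires, +7 burnt)
Step 6: cell (0,4)='F' (+6 fires, +8 burnt)
  -> target ignites at step 6
Step 7: cell (0,4)='.' (+2 fires, +6 burnt)
Step 8: cell (0,4)='.' (+1 fires, +2 burnt)
Step 9: cell (0,4)='.' (+0 fires, +1 burnt)
  fire out at step 9

6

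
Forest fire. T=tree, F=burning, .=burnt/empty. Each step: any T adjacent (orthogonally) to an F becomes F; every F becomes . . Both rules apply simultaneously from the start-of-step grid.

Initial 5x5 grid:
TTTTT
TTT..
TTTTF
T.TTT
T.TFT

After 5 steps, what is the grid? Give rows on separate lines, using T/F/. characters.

Step 1: 5 trees catch fire, 2 burn out
  TTTTT
  TTT..
  TTTF.
  T.TFF
  T.F.F
Step 2: 2 trees catch fire, 5 burn out
  TTTTT
  TTT..
  TTF..
  T.F..
  T....
Step 3: 2 trees catch fire, 2 burn out
  TTTTT
  TTF..
  TF...
  T....
  T....
Step 4: 3 trees catch fire, 2 burn out
  TTFTT
  TF...
  F....
  T....
  T....
Step 5: 4 trees catch fire, 3 burn out
  TF.FT
  F....
  .....
  F....
  T....

TF.FT
F....
.....
F....
T....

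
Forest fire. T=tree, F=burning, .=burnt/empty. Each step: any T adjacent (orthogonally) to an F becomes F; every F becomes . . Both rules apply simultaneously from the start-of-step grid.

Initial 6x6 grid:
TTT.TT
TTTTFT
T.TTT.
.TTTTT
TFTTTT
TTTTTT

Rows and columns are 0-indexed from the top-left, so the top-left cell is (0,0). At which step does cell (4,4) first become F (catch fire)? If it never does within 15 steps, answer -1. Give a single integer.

Step 1: cell (4,4)='T' (+8 fires, +2 burnt)
Step 2: cell (4,4)='T' (+8 fires, +8 burnt)
Step 3: cell (4,4)='F' (+7 fires, +8 burnt)
  -> target ignites at step 3
Step 4: cell (4,4)='.' (+4 fires, +7 burnt)
Step 5: cell (4,4)='.' (+3 fires, +4 burnt)
Step 6: cell (4,4)='.' (+0 fires, +3 burnt)
  fire out at step 6

3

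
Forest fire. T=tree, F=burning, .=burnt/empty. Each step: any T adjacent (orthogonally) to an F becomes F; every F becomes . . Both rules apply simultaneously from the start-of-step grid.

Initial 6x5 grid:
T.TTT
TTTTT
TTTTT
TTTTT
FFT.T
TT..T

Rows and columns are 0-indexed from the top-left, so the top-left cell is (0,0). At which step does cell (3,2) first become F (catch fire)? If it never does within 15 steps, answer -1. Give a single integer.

Step 1: cell (3,2)='T' (+5 fires, +2 burnt)
Step 2: cell (3,2)='F' (+3 fires, +5 burnt)
  -> target ignites at step 2
Step 3: cell (3,2)='.' (+4 fires, +3 burnt)
Step 4: cell (3,2)='.' (+4 fires, +4 burnt)
Step 5: cell (3,2)='.' (+4 fires, +4 burnt)
Step 6: cell (3,2)='.' (+3 fires, +4 burnt)
Step 7: cell (3,2)='.' (+1 fires, +3 burnt)
Step 8: cell (3,2)='.' (+0 fires, +1 burnt)
  fire out at step 8

2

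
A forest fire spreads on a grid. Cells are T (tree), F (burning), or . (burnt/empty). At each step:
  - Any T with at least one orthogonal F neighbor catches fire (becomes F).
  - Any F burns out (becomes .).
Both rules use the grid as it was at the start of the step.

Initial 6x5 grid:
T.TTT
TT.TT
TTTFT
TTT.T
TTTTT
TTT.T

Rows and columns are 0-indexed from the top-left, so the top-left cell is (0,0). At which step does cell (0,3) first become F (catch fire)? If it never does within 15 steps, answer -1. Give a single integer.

Step 1: cell (0,3)='T' (+3 fires, +1 burnt)
Step 2: cell (0,3)='F' (+5 fires, +3 burnt)
  -> target ignites at step 2
Step 3: cell (0,3)='.' (+7 fires, +5 burnt)
Step 4: cell (0,3)='.' (+6 fires, +7 burnt)
Step 5: cell (0,3)='.' (+3 fires, +6 burnt)
Step 6: cell (0,3)='.' (+1 fires, +3 burnt)
Step 7: cell (0,3)='.' (+0 fires, +1 burnt)
  fire out at step 7

2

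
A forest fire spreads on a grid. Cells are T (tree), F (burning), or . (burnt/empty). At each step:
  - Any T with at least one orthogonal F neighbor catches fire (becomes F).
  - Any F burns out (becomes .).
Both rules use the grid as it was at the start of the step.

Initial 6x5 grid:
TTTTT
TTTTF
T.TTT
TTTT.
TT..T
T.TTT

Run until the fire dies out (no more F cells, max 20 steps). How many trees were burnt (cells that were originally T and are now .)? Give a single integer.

Step 1: +3 fires, +1 burnt (F count now 3)
Step 2: +3 fires, +3 burnt (F count now 3)
Step 3: +4 fires, +3 burnt (F count now 4)
Step 4: +3 fires, +4 burnt (F count now 3)
Step 5: +3 fires, +3 burnt (F count now 3)
Step 6: +2 fires, +3 burnt (F count now 2)
Step 7: +1 fires, +2 burnt (F count now 1)
Step 8: +1 fires, +1 burnt (F count now 1)
Step 9: +0 fires, +1 burnt (F count now 0)
Fire out after step 9
Initially T: 24, now '.': 26
Total burnt (originally-T cells now '.'): 20

Answer: 20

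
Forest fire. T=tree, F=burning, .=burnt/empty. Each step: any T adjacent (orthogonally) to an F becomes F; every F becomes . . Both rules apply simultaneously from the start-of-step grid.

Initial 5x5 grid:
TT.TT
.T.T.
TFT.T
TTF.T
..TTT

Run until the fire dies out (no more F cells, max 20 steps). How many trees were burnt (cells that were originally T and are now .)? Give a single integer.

Step 1: +5 fires, +2 burnt (F count now 5)
Step 2: +3 fires, +5 burnt (F count now 3)
Step 3: +2 fires, +3 burnt (F count now 2)
Step 4: +1 fires, +2 burnt (F count now 1)
Step 5: +1 fires, +1 burnt (F count now 1)
Step 6: +0 fires, +1 burnt (F count now 0)
Fire out after step 6
Initially T: 15, now '.': 22
Total burnt (originally-T cells now '.'): 12

Answer: 12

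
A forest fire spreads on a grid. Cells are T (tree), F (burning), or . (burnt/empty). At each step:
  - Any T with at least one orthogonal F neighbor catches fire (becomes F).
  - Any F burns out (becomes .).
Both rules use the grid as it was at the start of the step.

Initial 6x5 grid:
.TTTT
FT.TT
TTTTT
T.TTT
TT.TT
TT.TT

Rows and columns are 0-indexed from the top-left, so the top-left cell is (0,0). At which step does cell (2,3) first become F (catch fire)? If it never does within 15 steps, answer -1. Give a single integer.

Step 1: cell (2,3)='T' (+2 fires, +1 burnt)
Step 2: cell (2,3)='T' (+3 fires, +2 burnt)
Step 3: cell (2,3)='T' (+3 fires, +3 burnt)
Step 4: cell (2,3)='F' (+5 fires, +3 burnt)
  -> target ignites at step 4
Step 5: cell (2,3)='.' (+5 fires, +5 burnt)
Step 6: cell (2,3)='.' (+3 fires, +5 burnt)
Step 7: cell (2,3)='.' (+2 fires, +3 burnt)
Step 8: cell (2,3)='.' (+1 fires, +2 burnt)
Step 9: cell (2,3)='.' (+0 fires, +1 burnt)
  fire out at step 9

4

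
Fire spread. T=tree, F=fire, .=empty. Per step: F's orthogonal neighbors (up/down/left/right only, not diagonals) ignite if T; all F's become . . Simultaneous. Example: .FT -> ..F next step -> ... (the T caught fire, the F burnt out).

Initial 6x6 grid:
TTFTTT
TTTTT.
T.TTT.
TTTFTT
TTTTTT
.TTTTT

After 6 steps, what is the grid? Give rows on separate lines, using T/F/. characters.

Step 1: 7 trees catch fire, 2 burn out
  TF.FTT
  TTFTT.
  T.TFT.
  TTF.FT
  TTTFTT
  .TTTTT
Step 2: 11 trees catch fire, 7 burn out
  F...FT
  TF.FT.
  T.F.F.
  TF...F
  TTF.FT
  .TTFTT
Step 3: 8 trees catch fire, 11 burn out
  .....F
  F...F.
  T.....
  F.....
  TF...F
  .TF.FT
Step 4: 4 trees catch fire, 8 burn out
  ......
  ......
  F.....
  ......
  F.....
  .F...F
Step 5: 0 trees catch fire, 4 burn out
  ......
  ......
  ......
  ......
  ......
  ......
Step 6: 0 trees catch fire, 0 burn out
  ......
  ......
  ......
  ......
  ......
  ......

......
......
......
......
......
......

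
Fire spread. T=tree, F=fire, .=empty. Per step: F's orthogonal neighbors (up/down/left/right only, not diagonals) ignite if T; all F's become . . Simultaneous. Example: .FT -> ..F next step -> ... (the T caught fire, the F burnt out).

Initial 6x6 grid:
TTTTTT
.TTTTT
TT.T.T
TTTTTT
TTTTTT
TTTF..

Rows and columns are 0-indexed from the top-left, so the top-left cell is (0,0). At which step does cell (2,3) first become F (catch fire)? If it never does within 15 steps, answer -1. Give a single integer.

Step 1: cell (2,3)='T' (+2 fires, +1 burnt)
Step 2: cell (2,3)='T' (+4 fires, +2 burnt)
Step 3: cell (2,3)='F' (+6 fires, +4 burnt)
  -> target ignites at step 3
Step 4: cell (2,3)='.' (+4 fires, +6 burnt)
Step 5: cell (2,3)='.' (+6 fires, +4 burnt)
Step 6: cell (2,3)='.' (+5 fires, +6 burnt)
Step 7: cell (2,3)='.' (+2 fires, +5 burnt)
Step 8: cell (2,3)='.' (+1 fires, +2 burnt)
Step 9: cell (2,3)='.' (+0 fires, +1 burnt)
  fire out at step 9

3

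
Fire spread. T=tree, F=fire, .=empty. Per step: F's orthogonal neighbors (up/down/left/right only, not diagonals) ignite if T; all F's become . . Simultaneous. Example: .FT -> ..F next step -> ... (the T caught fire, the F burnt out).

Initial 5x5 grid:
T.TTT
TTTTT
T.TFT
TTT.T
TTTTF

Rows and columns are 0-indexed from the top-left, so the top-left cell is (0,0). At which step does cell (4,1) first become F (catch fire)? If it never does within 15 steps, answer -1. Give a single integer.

Step 1: cell (4,1)='T' (+5 fires, +2 burnt)
Step 2: cell (4,1)='T' (+5 fires, +5 burnt)
Step 3: cell (4,1)='F' (+5 fires, +5 burnt)
  -> target ignites at step 3
Step 4: cell (4,1)='.' (+3 fires, +5 burnt)
Step 5: cell (4,1)='.' (+2 fires, +3 burnt)
Step 6: cell (4,1)='.' (+0 fires, +2 burnt)
  fire out at step 6

3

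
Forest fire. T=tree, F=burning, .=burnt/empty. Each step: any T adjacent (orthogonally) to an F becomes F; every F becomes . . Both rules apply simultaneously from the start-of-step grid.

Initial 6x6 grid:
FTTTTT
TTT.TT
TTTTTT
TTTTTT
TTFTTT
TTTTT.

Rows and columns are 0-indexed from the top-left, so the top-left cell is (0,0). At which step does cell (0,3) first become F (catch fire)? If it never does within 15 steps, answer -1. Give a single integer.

Step 1: cell (0,3)='T' (+6 fires, +2 burnt)
Step 2: cell (0,3)='T' (+10 fires, +6 burnt)
Step 3: cell (0,3)='F' (+9 fires, +10 burnt)
  -> target ignites at step 3
Step 4: cell (0,3)='.' (+3 fires, +9 burnt)
Step 5: cell (0,3)='.' (+3 fires, +3 burnt)
Step 6: cell (0,3)='.' (+1 fires, +3 burnt)
Step 7: cell (0,3)='.' (+0 fires, +1 burnt)
  fire out at step 7

3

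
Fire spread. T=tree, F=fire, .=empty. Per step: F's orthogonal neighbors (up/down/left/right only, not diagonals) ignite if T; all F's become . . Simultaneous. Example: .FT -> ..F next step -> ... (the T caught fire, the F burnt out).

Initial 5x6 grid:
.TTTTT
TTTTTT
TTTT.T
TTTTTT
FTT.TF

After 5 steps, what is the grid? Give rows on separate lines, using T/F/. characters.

Step 1: 4 trees catch fire, 2 burn out
  .TTTTT
  TTTTTT
  TTTT.T
  FTTTTF
  .FT.F.
Step 2: 5 trees catch fire, 4 burn out
  .TTTTT
  TTTTTT
  FTTT.F
  .FTTF.
  ..F...
Step 3: 5 trees catch fire, 5 burn out
  .TTTTT
  FTTTTF
  .FTT..
  ..FF..
  ......
Step 4: 5 trees catch fire, 5 burn out
  .TTTTF
  .FTTF.
  ..FF..
  ......
  ......
Step 5: 4 trees catch fire, 5 burn out
  .FTTF.
  ..FF..
  ......
  ......
  ......

.FTTF.
..FF..
......
......
......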